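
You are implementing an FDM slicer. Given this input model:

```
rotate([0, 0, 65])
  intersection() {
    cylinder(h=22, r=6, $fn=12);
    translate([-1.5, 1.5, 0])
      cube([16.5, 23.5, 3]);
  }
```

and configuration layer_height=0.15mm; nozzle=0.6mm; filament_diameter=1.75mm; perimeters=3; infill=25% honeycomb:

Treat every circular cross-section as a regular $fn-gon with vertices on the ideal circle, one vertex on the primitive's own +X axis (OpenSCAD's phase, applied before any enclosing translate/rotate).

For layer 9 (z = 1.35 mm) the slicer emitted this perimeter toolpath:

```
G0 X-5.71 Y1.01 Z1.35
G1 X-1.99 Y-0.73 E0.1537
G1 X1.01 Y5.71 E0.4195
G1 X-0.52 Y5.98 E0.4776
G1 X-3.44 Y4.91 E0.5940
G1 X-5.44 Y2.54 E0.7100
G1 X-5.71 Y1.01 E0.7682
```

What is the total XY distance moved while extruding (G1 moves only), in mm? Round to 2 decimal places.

Sum the Euclidean lengths of each G1 segment: total = 20.53 mm.

20.53 mm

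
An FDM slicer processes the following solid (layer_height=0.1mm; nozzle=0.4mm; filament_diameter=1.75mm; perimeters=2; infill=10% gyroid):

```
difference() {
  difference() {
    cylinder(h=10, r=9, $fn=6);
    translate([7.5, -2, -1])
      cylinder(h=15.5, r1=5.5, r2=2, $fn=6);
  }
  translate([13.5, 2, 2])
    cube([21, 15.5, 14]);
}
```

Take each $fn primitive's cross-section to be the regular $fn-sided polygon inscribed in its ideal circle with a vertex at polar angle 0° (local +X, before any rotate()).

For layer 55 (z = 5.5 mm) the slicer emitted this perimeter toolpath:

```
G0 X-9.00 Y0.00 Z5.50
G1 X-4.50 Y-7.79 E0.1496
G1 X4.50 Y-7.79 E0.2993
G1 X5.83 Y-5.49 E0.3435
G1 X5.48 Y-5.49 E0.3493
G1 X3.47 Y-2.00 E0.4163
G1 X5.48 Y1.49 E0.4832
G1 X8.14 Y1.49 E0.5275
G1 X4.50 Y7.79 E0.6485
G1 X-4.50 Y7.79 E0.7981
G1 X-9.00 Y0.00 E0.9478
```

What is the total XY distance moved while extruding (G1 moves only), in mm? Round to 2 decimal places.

Sum the Euclidean lengths of each G1 segment: total = 56.99 mm.

56.99 mm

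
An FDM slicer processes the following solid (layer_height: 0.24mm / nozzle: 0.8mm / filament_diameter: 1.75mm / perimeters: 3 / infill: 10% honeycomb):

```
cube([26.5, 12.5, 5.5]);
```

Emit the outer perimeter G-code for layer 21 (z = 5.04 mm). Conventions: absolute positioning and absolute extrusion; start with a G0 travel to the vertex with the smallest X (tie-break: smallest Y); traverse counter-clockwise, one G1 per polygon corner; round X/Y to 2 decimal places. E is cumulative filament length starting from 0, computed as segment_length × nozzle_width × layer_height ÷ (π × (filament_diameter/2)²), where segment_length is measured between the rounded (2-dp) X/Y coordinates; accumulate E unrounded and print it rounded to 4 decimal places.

At z = 5.04 mm: the cube is present — its section is the full 26.5×12.5 rectangle. The outline is a single polygon with 4 vertices. Extrusion per mm of travel: 0.8 × 0.24 / (π × 0.875²) = 0.079824. Accumulating E over each segment gives final E = 6.2263.

G0 X0.00 Y0.00 Z5.04
G1 X26.50 Y0.00 E2.1153
G1 X26.50 Y12.50 E3.1131
G1 X0.00 Y12.50 E5.2285
G1 X0.00 Y0.00 E6.2263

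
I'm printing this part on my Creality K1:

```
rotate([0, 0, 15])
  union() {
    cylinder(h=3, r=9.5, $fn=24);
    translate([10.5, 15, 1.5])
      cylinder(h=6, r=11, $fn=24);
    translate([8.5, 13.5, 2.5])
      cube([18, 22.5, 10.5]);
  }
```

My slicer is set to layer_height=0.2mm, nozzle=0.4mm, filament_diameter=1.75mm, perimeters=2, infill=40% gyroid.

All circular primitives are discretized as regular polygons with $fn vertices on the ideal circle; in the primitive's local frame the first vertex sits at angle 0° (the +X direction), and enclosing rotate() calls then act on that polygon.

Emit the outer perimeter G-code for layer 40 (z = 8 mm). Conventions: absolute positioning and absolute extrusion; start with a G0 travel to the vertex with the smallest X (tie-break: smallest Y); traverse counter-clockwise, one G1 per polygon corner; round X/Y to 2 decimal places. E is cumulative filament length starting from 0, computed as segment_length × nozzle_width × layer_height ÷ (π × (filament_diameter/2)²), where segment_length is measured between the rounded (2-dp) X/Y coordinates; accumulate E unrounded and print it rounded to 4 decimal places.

G0 X-1.11 Y36.97 Z8.00
G1 X4.72 Y15.24 E0.7483
G1 X22.10 Y19.90 E1.3468
G1 X16.28 Y41.63 E2.0950
G1 X-1.11 Y36.97 E2.6938

At z = 8 mm: the cylinder is absent (z outside [0, 3]); the cylinder at (10.5, 15) is absent (z outside [1.5, 7.5]); the cube at (8.5, 13.5) (footprint 18×22.5) is included at this height; Taking the union: only the 18×22.5 cube at (8.5, 13.5) is present, so the union is just that shape — 1 connected region; (whole slice rotated 15° about Z — lengths, areas and connectivity unchanged). The outline is a single polygon with 4 vertices. Extrusion per mm of travel: 0.4 × 0.2 / (π × 0.875²) = 0.033260. Accumulating E over each segment gives final E = 2.6938.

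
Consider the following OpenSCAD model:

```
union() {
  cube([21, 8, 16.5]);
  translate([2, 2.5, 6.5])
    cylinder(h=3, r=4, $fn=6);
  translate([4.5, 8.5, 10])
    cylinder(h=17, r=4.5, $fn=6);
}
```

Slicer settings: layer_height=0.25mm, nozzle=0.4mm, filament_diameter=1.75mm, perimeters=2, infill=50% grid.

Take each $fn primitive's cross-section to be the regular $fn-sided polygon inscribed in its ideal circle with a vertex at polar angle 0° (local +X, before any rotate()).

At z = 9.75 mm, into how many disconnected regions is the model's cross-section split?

1

At z = 9.75 mm: the cube is present — its section is the full 21×8 rectangle; the cylinder at (2, 2.5) is absent (z outside [6.5, 9.5]); the cylinder at (4.5, 8.5) is not intersected at this z (z outside [10, 27]); Taking the union: only the 21×8 cube is present, so the union is just that shape — 1 connected region. The result has 1 disconnected region.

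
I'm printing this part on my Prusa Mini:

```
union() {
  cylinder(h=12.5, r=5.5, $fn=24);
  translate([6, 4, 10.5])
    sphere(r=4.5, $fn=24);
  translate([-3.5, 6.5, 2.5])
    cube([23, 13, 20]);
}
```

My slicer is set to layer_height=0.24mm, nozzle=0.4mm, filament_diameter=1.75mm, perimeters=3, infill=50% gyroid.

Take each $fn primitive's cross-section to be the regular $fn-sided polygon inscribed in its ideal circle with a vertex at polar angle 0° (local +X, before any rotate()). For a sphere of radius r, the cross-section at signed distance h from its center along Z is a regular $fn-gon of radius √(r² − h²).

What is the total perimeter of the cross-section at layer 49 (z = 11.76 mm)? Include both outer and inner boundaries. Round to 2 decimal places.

At z = 11.76 mm: the cylinder: section is a regular 24-gon, circumradius r=5.5 (perimeter = 2·24·5.500·sin(180°/24) = 34.46 mm); the sphere at (6, 4): section is a regular 24-gon, circumradius = √(r²−h²) = √(4.5²−1.26²) = 4.320 (perimeter = 2·24·4.320·sin(180°/24) = 27.07 mm); the cube at (-3.5, 6.5) is present — its section is the full 23×13 rectangle (perimeter 72.00 mm); Merging all regions: the regions partially overlap (shared area 20.20 mm²), so the edge portions inside another operand are dropped and the merged outline is re-measured after clipping — boundary = 104.03 mm. Overall, the cross-section is a single solid region. Total boundary length (outer) = 104.03 mm.

104.03 mm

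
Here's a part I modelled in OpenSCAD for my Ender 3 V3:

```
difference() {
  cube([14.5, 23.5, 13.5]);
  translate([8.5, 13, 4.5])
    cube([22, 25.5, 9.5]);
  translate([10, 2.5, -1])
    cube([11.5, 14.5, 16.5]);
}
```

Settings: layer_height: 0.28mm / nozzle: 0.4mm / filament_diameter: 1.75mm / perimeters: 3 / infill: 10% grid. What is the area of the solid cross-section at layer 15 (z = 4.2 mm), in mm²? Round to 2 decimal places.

275.50 mm²

At z = 4.2 mm: the cube is present — its section is the full 14.5×23.5 rectangle (area 340.75 mm²); the cube at (8.5, 13) does not reach this height (z outside [4.5, 14]); the cube at (10, 2.5) (footprint 11.5×14.5) is included at this height (area 166.75 mm²); Subtracting the remaining from the first: starting from the 14.5×23.5 cube (340.75 mm²), the 11.5×14.5 cube at (10, 2.5) partially overlaps it — only the 65.25 mm² overlap (of its 166.75 mm²) is removed, clipping the outline — area = 275.50 mm². Overall, the cross-section is a single solid region. Net area = 275.50 mm².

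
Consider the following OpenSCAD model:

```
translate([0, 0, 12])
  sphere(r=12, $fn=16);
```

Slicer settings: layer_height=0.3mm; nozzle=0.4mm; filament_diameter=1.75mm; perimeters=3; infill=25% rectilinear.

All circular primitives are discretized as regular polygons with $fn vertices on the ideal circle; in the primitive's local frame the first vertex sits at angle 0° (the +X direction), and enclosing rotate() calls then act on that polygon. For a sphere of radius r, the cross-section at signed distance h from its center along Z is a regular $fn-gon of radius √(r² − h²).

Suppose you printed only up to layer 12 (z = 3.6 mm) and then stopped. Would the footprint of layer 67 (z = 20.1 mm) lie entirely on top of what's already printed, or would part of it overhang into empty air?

part overhangs

Compare the two slices. At z = 3.6: the sphere: section is a regular 16-gon, circumradius = √(r²−h²) = √(12²−8.4²) = 8.570 (area = (16/2)·8.570²·sin(360°/16) = 224.83 mm²). At z = 20.1: the r=12 sphere contributes a regular 16-gon of circumradius √(12²−8.1²) = 8.854 (area = (16/2)·8.854²·sin(360°/16) = 239.99 mm²). Checking containment: at z = 20.1 the cross-section extends beyond the z = 3.6 cross-section by about 15.15 mm².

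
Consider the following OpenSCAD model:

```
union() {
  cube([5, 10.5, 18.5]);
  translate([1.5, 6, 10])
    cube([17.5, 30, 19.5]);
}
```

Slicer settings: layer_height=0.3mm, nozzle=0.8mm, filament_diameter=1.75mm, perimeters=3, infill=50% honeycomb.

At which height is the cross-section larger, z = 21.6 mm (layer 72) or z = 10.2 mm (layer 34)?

Layer 72 (z = 21.6): the cube is absent (z outside [0, 18.5]); the cube at (1.5, 6) is present — its section is the full 17.5×30 rectangle (area 525.00 mm²); Combining (union): only the 17.5×30 cube at (1.5, 6) is present, so the union is just that shape — area = 525.00 mm². So its area = 525.00 mm². Layer 34 (z = 10.2): the cube (footprint 5×10.5) is included at this height (area 52.50 mm²); the 17.5×30 cube at (1.5, 6) contributes its full rectangle (area 525.00 mm²); Merging all regions: the regions partially overlap — summed areas 577.50 mm² minus the doubly-counted overlap 15.75 mm² gives 561.75 mm² — area = 561.75 mm². So its area = 561.75 mm². Layer 34 is larger (561.75 vs 525.00 mm²).

layer 34 (z = 10.2 mm)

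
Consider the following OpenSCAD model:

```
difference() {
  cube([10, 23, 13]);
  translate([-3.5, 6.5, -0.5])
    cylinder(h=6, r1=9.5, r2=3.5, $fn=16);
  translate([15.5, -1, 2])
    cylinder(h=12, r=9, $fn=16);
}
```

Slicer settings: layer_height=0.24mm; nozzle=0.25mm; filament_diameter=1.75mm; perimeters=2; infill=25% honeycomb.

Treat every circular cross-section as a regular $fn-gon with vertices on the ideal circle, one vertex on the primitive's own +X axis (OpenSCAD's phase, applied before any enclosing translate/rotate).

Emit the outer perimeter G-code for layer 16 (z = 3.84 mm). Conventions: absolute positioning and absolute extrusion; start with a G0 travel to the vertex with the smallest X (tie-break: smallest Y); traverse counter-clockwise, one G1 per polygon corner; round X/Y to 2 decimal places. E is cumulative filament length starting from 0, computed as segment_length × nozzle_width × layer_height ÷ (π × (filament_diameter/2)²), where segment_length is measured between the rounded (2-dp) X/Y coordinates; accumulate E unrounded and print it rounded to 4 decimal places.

At z = 3.84 mm: the cube is present — its section is the full 10×23 rectangle; the cone at (-3.5, 6.5): at t=0.723 of its height the radius interpolates to r₁+(r₂−r₁)t = 5.160, giving a regular 16-gon of that circumradius; the r=9 cylinder at (15.5, -1) gives a regular 16-gon of circumradius 9 (constant along its height); Subtracting the remaining from the first: starting from the 10×23 cube, the cone at (-3.5, 6.5) partially overlaps it — only the 8.17 mm² overlap (of its 81.51 mm²) is removed, clipping the outline; the r=9 cylinder at (15.5, -1) partially overlaps it — only the 13.09 mm² overlap (of its 247.98 mm²) is removed, clipping the outline — 1 connected region. The outline is a single polygon with 14 vertices. Extrusion per mm of travel: 0.25 × 0.24 / (π × 0.875²) = 0.024945. Accumulating E over each segment gives final E = 1.6143.

G0 X0.00 Y0.00 Z3.84
G1 X6.70 Y0.00 E0.1671
G1 X7.19 Y2.44 E0.2292
G1 X9.14 Y5.36 E0.3168
G1 X10.00 Y5.94 E0.3427
G1 X10.00 Y23.00 E0.7682
G1 X0.00 Y23.00 E1.0177
G1 X0.00 Y10.25 E1.3357
G1 X0.15 Y10.15 E1.3402
G1 X1.27 Y8.47 E1.3906
G1 X1.66 Y6.50 E1.4407
G1 X1.27 Y4.53 E1.4908
G1 X0.15 Y2.85 E1.5412
G1 X0.00 Y2.75 E1.5457
G1 X0.00 Y0.00 E1.6143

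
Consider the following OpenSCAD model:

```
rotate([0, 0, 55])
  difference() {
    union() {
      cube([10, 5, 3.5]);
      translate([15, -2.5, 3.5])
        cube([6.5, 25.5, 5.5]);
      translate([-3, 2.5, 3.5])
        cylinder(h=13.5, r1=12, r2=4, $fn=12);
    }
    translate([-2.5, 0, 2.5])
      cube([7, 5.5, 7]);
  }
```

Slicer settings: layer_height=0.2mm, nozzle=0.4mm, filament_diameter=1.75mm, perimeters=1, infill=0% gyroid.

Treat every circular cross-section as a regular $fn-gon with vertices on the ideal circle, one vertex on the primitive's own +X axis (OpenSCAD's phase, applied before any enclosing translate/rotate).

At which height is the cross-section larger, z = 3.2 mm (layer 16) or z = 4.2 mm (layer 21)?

layer 21 (z = 4.2 mm)

Layer 16 (z = 3.2): the cube is present — its section is the full 10×5 rectangle (area 50.00 mm²); the cube at (15, -2.5) is not intersected at this z (z outside [3.5, 9]); the cone at (-3, 2.5) is not intersected at this z (z outside [3.5, 17]); Taking the union: only the 10×5 cube is present, so the union is just that shape — area = 50.00 mm²; the cube at (-2.5, 0) is present — its section is the full 7×5.5 rectangle (area 38.50 mm²); Subtracting the remaining from the first: starting from the result so far (50.00 mm²), the 7×5.5 cube at (-2.5, 0) partially overlaps it — only the 22.50 mm² overlap (of its 38.50 mm²) is removed, clipping the outline — area = 27.50 mm²; (rotated 55° about Z; rotation is an isometry so areas/perimeters/island counts are preserved). So its area = 27.50 mm². Layer 21 (z = 4.2): the cube does not reach this height (z outside [0, 3.5]); the 6.5×25.5 cube at (15, -2.5) contributes its full rectangle (area 165.75 mm²); the cone at (-3, 2.5) contributes a regular 12-gon of circumradius 11.585 (interpolated between r1=12 and r2=4 at t=0.052) (area = (12/2)·11.585²·sin(360°/12) = 402.65 mm²); Combining (union): the 2 present regions are separate (no shared area or edge), so areas and boundary lengths simply add and each stays a separate island — area = 568.40 mm²; the cube at (-2.5, 0) (footprint 7×5.5) is included at this height (area 38.50 mm²); Subtracting the remaining from the first: starting from that combined region (568.40 mm²), the 7×5.5 cube at (-2.5, 0) lies wholly inside it (removes its full 38.50 mm² and its 25.00 mm outline becomes a hole wall) — area = 529.90 mm²; (whole slice rotated 55° about Z — lengths, areas and connectivity unchanged). So its area = 529.90 mm². Layer 21 is larger (529.90 vs 27.50 mm²).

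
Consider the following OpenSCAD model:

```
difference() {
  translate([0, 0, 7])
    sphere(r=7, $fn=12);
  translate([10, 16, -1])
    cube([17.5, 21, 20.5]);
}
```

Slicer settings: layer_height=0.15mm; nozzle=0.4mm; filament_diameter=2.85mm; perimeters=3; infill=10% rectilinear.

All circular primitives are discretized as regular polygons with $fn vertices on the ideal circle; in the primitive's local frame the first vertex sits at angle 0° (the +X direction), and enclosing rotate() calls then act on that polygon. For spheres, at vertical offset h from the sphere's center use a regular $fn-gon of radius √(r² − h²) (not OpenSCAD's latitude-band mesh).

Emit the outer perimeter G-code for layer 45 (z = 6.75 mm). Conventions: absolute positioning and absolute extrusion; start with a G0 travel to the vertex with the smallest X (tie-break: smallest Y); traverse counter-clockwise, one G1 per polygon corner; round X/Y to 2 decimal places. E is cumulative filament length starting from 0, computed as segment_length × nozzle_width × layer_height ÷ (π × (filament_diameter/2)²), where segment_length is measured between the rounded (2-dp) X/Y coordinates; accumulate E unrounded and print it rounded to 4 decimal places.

At z = 6.75 mm: the r=7 sphere slices to a regular 12-gon of circumradius 6.996 (√(r²−h²) with h=0.25 from center); the cube at (10, 16) is present — its section is the full 17.5×21 rectangle; After the difference (first − rest): starting from the r=7 sphere, the 17.5×21 cube at (10, 16) misses the remaining region (no effect) — 1 connected region. The outline is a single polygon with 12 vertices. Extrusion per mm of travel: 0.4 × 0.15 / (π × 1.425²) = 0.009405. Accumulating E over each segment gives final E = 0.4089.

G0 X-7.00 Y0.00 Z6.75
G1 X-6.06 Y-3.50 E0.0341
G1 X-3.50 Y-6.06 E0.0681
G1 X0.00 Y-7.00 E0.1022
G1 X3.50 Y-6.06 E0.1363
G1 X6.06 Y-3.50 E0.1704
G1 X7.00 Y0.00 E0.2044
G1 X6.06 Y3.50 E0.2385
G1 X3.50 Y6.06 E0.2726
G1 X0.00 Y7.00 E0.3067
G1 X-3.50 Y6.06 E0.3407
G1 X-6.06 Y3.50 E0.3748
G1 X-7.00 Y0.00 E0.4089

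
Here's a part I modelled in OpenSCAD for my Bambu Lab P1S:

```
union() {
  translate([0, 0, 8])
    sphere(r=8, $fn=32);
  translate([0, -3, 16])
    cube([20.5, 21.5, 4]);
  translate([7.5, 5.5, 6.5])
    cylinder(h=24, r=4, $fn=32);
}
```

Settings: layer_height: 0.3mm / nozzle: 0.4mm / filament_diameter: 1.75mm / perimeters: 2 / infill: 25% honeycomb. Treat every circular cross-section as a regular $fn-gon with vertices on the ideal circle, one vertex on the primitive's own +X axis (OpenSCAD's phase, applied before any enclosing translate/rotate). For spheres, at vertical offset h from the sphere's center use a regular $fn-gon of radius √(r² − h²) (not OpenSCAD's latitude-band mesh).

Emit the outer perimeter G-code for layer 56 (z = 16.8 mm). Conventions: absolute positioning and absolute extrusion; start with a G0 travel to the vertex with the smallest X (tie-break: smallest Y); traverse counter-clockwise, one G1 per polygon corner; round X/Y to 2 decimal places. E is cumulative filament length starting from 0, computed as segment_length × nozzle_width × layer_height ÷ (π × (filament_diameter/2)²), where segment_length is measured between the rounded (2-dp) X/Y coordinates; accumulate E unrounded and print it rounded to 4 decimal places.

At z = 16.8 mm: the sphere does not reach this height (|z−center|=8.800 > r=8); the cube at (0, -3) (footprint 20.5×21.5) is included at this height; the r=4 cylinder at (7.5, 5.5) contributes a regular 32-gon of circumradius 4; Merging all regions: the r=4 cylinder at (7.5, 5.5) lies entirely inside the 20.5×21.5 cube at (0, -3), so the union is just the 20.5×21.5 cube at (0, -3) — 1 connected region. The outline is a single polygon with 4 vertices. Extrusion per mm of travel: 0.4 × 0.3 / (π × 0.875²) = 0.049890. Accumulating E over each segment gives final E = 4.1908.

G0 X0.00 Y-3.00 Z16.80
G1 X20.50 Y-3.00 E1.0227
G1 X20.50 Y18.50 E2.0954
G1 X0.00 Y18.50 E3.1181
G1 X0.00 Y-3.00 E4.1908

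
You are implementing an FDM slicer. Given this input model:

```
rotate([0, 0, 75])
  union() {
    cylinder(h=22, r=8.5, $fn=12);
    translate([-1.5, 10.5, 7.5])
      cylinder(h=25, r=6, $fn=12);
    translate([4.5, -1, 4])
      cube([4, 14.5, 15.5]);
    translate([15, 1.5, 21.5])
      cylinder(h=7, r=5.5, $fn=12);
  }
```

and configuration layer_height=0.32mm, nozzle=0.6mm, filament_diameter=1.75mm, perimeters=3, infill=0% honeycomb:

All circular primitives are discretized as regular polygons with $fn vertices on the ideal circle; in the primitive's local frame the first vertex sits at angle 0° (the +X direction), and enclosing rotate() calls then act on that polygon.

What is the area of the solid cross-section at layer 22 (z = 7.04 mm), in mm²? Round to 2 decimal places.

At z = 7.04 mm: the cylinder: section is a regular 12-gon, circumradius r=8.5 (area = (12/2)·8.500²·sin(360°/12) = 216.75 mm²); the cylinder at (-1.5, 10.5) is not intersected at this z (z outside [7.5, 32.5]); the 4×14.5 cube at (4.5, -1) contributes its full rectangle (area 58.00 mm²); the cylinder at (15, 1.5) is absent (z outside [21.5, 28.5]); Combining (union): the regions partially overlap — summed areas 274.75 mm² minus the doubly-counted overlap 22.54 mm² gives 252.21 mm² — area = 252.21 mm²; (rotated 75° about Z; rotation is an isometry so areas/perimeters/island counts are preserved). Overall, the cross-section is a single solid region. Net area = 252.21 mm².

252.21 mm²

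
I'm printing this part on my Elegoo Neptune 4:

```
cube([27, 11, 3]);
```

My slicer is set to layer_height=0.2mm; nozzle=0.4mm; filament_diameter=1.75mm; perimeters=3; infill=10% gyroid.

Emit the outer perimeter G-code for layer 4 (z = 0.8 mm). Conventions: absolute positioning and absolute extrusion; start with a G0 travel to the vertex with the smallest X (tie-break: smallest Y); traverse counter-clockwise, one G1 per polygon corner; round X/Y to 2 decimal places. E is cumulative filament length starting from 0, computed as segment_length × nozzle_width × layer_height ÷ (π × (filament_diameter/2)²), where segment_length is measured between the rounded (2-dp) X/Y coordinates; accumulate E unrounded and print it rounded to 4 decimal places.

G0 X0.00 Y0.00 Z0.80
G1 X27.00 Y0.00 E0.8980
G1 X27.00 Y11.00 E1.2639
G1 X0.00 Y11.00 E2.1619
G1 X0.00 Y0.00 E2.5278

At z = 0.8 mm: the cube (footprint 27×11) is included at this height. The outline is a single polygon with 4 vertices. Extrusion per mm of travel: 0.4 × 0.2 / (π × 0.875²) = 0.033260. Accumulating E over each segment gives final E = 2.5278.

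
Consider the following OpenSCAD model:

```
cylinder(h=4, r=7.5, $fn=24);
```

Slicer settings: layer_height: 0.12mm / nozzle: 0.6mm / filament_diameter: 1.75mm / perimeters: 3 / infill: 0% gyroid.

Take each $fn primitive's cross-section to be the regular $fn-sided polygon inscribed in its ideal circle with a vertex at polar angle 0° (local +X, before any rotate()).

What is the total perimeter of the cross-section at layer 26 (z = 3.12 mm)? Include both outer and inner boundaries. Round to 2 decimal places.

At z = 3.12 mm: the r=7.5 cylinder contributes a regular 24-gon of circumradius 7.5 (perimeter = 2·24·7.500·sin(180°/24) = 46.99 mm). Overall, the cross-section is a single solid region. Total boundary length (outer) = 46.99 mm.

46.99 mm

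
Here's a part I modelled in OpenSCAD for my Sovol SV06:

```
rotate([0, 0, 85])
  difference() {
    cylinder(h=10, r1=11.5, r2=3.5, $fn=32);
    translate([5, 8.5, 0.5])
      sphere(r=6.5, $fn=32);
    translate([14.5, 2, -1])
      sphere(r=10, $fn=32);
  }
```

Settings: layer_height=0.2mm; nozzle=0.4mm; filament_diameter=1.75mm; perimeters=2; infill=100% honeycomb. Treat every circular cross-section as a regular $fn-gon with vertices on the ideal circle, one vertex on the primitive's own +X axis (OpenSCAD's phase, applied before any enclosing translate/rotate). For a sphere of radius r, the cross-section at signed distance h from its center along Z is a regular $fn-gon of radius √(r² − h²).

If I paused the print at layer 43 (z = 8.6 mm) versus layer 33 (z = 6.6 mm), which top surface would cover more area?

layer 33 (z = 6.6 mm)

Layer 43 (z = 8.6): the cone: at t=0.860 of its height the radius interpolates to r₁+(r₂−r₁)t = 4.620, giving a regular 32-gon of that circumradius (area = (32/2)·4.620²·sin(360°/32) = 66.63 mm²); the sphere at (5, 8.5) is not intersected at this z (|z−center|=8.100 > r=6.5); the r=10 sphere at (14.5, 2) slices to a regular 32-gon of circumradius 2.800 (√(r²−h²) with h=9.6 from center) (area = (32/2)·2.800²·sin(360°/32) = 24.47 mm²); Subtracting the remaining from the first: starting from the cone (66.63 mm²), the r=10 sphere at (14.5, 2) misses the remaining region (no effect) — area = 66.63 mm²; (rotated 85° about Z; rotation is an isometry so areas/perimeters/island counts are preserved). So its area = 66.63 mm². Layer 33 (z = 6.6): the cone (r1=11.5→r2=3.5) has section circumradius 6.220 here — a regular 32-gon (area = (32/2)·6.220²·sin(360°/32) = 120.76 mm²); the r=6.5 sphere at (5, 8.5) contributes a regular 32-gon of circumradius √(6.5²−6.1²) = 2.245 (area = (32/2)·2.245²·sin(360°/32) = 15.73 mm²); the r=10 sphere at (14.5, 2) contributes a regular 32-gon of circumradius √(10²−7.6²) = 6.499 (area = (32/2)·6.499²·sin(360°/32) = 131.85 mm²); After the difference (first − rest): starting from the cone (120.76 mm²), the r=6.5 sphere at (5, 8.5) misses the remaining region (no effect); the r=10 sphere at (14.5, 2) misses the remaining region (no effect) — area = 120.76 mm²; (rotated 85° about Z; rotation is an isometry so areas/perimeters/island counts are preserved). So its area = 120.76 mm². Layer 33 is larger (120.76 vs 66.63 mm²).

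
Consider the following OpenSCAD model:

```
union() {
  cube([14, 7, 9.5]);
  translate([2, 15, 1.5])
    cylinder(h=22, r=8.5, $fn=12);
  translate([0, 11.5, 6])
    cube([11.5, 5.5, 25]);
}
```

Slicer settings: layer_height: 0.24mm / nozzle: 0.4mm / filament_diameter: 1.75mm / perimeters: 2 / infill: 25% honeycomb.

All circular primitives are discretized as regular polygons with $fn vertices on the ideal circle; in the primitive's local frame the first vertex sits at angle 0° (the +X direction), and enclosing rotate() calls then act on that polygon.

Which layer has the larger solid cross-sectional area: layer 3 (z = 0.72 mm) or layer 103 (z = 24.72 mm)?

Layer 3 (z = 0.72): the cube is present — its section is the full 14×7 rectangle (area 98.00 mm²); the cylinder at (2, 15) is not intersected at this z (z outside [1.5, 23.5]); the cube at (0, 11.5) is absent (z outside [6, 31]); Merging all regions: only the 14×7 cube is present, so the union is just that shape — area = 98.00 mm². So its area = 98.00 mm². Layer 103 (z = 24.72): the cube is absent (z outside [0, 9.5]); the cylinder at (2, 15) is not intersected at this z (z outside [1.5, 23.5]); the 11.5×5.5 cube at (0, 11.5) contributes its full rectangle (area 63.25 mm²); Combining (union): only the 11.5×5.5 cube at (0, 11.5) is present, so the union is just that shape — area = 63.25 mm². So its area = 63.25 mm². Layer 3 is larger (98.00 vs 63.25 mm²).

layer 3 (z = 0.72 mm)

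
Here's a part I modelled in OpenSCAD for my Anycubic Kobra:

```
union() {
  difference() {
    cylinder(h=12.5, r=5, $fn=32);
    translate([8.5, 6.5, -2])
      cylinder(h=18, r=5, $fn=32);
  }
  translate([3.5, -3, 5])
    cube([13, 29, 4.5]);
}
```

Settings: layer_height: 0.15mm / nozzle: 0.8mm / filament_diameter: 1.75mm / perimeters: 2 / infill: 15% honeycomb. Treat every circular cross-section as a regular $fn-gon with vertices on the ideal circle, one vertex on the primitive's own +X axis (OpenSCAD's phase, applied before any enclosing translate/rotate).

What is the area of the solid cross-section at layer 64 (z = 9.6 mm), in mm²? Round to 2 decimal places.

At z = 9.6 mm: the r=5 cylinder gives a regular 32-gon of circumradius 5 (constant along its height) (area = (32/2)·5.000²·sin(360°/32) = 78.04 mm²); the r=5 cylinder at (8.5, 6.5) contributes a regular 32-gon of circumradius 5 (area = (32/2)·5.000²·sin(360°/32) = 78.04 mm²); Taking the first minus the rest: starting from the r=5 cylinder (78.04 mm²), the r=5 cylinder at (8.5, 6.5) misses the remaining region (no effect) — area = 78.04 mm²; the cube at (3.5, -3) does not reach this height (z outside [5, 9.5]); Merging all regions: only the result so far is present, so the union is just that shape — area = 78.04 mm². Overall, the cross-section is a single solid region. Net area = 78.04 mm².

78.04 mm²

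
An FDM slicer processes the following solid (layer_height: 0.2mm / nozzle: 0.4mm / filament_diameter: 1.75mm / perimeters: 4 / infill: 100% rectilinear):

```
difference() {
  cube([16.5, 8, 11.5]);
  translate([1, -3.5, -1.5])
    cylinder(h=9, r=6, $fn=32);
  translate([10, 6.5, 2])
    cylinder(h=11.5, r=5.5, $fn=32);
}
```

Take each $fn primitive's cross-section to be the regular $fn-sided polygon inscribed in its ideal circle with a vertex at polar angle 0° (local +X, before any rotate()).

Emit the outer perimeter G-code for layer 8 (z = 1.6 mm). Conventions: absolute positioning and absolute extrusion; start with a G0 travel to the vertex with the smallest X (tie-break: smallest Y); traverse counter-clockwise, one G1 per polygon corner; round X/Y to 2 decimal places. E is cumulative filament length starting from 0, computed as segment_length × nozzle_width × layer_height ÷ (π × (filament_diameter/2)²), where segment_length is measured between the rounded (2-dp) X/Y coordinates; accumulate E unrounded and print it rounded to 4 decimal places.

At z = 1.6 mm: the cube is present — its section is the full 16.5×8 rectangle; the r=6 cylinder at (1, -3.5) contributes a regular 32-gon of circumradius 6; the cylinder at (10, 6.5) does not reach this height (z outside [2, 13.5]); Subtracting the remaining from the first: starting from the 16.5×8 cube, the r=6 cylinder at (1, -3.5) partially overlaps it — only the 10.87 mm² overlap (of its 112.37 mm²) is removed, clipping the outline — 1 connected region. The outline is a single polygon with 10 vertices. Extrusion per mm of travel: 0.4 × 0.2 / (π × 0.875²) = 0.033260. Accumulating E over each segment gives final E = 1.5771.

G0 X0.00 Y2.40 Z1.60
G1 X1.00 Y2.50 E0.0334
G1 X2.17 Y2.38 E0.0725
G1 X3.30 Y2.04 E0.1118
G1 X4.33 Y1.49 E0.1506
G1 X5.24 Y0.74 E0.1899
G1 X5.85 Y0.00 E0.2217
G1 X16.50 Y0.00 E0.5760
G1 X16.50 Y8.00 E0.8420
G1 X0.00 Y8.00 E1.3908
G1 X0.00 Y2.40 E1.5771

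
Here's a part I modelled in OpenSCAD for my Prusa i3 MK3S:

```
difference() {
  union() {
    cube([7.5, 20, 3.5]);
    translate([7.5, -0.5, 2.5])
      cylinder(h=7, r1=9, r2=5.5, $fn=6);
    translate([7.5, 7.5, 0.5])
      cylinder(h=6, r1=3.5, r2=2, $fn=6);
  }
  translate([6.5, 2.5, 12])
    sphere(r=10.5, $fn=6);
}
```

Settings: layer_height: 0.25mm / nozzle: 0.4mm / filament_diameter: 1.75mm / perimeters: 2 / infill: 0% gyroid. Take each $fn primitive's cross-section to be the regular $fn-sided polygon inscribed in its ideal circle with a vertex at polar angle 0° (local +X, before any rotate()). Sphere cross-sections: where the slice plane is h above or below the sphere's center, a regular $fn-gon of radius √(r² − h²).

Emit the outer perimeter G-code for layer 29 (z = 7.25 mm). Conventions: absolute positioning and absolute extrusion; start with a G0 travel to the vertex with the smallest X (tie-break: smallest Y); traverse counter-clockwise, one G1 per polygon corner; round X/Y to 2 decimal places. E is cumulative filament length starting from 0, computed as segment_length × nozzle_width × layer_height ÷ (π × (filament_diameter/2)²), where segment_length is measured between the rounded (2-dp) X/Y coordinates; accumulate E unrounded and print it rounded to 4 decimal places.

At z = 7.25 mm: the cube is absent (z outside [0, 3.5]); the cone at (7.5, -0.5): at t=0.679 of its height the radius interpolates to r₁+(r₂−r₁)t = 6.625, giving a regular 6-gon of that circumradius; the cone at (7.5, 7.5) is not intersected at this z (z outside [0.5, 6.5]); Combining (union): only the cone at (7.5, -0.5) is present, so the union is just that shape — 1 connected region; the r=10.5 sphere at (6.5, 2.5) slices to a regular 6-gon of circumradius 9.364 (√(r²−h²) with h=4.75 from center); Taking the first minus the rest: starting from the result so far, the r=10.5 sphere at (6.5, 2.5) partially overlaps it — only the 109.64 mm² overlap (of its 227.82 mm²) is removed, clipping the outline — 1 connected region. The outline is a single polygon with 4 vertices. Extrusion per mm of travel: 0.4 × 0.25 / (π × 0.875²) = 0.041575. Accumulating E over each segment gives final E = 0.6407.

G0 X3.83 Y-5.61 Z7.25
G1 X4.19 Y-6.24 E0.0302
G1 X10.81 Y-6.24 E0.3054
G1 X11.17 Y-5.61 E0.3356
G1 X3.83 Y-5.61 E0.6407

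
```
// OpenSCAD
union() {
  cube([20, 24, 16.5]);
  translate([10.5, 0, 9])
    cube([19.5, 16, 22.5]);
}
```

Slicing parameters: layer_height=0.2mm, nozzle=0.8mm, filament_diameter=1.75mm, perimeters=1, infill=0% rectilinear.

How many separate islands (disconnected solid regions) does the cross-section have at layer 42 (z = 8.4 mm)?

At z = 8.4 mm: the cube is present — its section is the full 20×24 rectangle; the cube at (10.5, 0) is absent (z outside [9, 31.5]); Combining (union): only the 20×24 cube is present, so the union is just that shape — 1 connected region. Overall, the cross-section is a single solid region. Island count = 1.

1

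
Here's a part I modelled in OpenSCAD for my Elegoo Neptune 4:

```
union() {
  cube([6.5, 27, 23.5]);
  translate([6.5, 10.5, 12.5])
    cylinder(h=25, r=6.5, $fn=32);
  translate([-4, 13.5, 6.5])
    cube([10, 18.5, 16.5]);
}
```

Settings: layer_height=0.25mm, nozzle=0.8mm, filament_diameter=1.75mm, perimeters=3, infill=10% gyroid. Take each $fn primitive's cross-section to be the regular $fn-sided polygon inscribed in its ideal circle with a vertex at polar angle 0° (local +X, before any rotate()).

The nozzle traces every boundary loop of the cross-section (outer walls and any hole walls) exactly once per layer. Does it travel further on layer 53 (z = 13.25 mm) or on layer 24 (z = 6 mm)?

layer 53 (z = 13.25 mm)

Layer 53 (z = 13.25): the cube is present — its section is the full 6.5×27 rectangle (perimeter 67.00 mm); the r=6.5 cylinder at (6.5, 10.5) contributes a regular 32-gon of circumradius 6.5 (perimeter = 2·32·6.500·sin(180°/32) = 40.78 mm); the cube at (-4, 13.5) is present — its section is the full 10×18.5 rectangle (perimeter 57.00 mm); Merging all regions: the regions partially overlap (shared area 146.94 mm²), so the edge portions inside another operand are dropped and the merged outline is re-measured after clipping — boundary = 92.39 mm. So its perimeter = 92.39 mm. Layer 24 (z = 6): the cube is present — its section is the full 6.5×27 rectangle (perimeter 67.00 mm); the cylinder at (6.5, 10.5) is not intersected at this z (z outside [12.5, 37.5]); the cube at (-4, 13.5) is absent (z outside [6.5, 23]); Combining (union): only the 6.5×27 cube is present, so the union is just that shape — boundary = 67.00 mm. So its perimeter = 67.00 mm. Layer 53 is larger (92.39 vs 67.00 mm).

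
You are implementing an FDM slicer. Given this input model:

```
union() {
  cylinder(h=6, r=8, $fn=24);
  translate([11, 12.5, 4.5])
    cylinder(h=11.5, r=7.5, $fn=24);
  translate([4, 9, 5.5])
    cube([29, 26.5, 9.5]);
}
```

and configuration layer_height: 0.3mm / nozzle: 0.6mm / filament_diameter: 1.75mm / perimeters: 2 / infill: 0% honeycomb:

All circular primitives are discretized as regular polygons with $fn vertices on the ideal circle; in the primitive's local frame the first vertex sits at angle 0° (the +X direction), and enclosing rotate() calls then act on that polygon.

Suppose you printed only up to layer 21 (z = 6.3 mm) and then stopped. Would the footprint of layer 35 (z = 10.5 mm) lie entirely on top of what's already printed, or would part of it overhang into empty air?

Compare the two slices. At z = 6.3: the cylinder does not reach this height (z outside [0, 6]); the r=7.5 cylinder at (11, 12.5) contributes a regular 24-gon of circumradius 7.5 (area = (24/2)·7.500²·sin(360°/24) = 174.70 mm²); the cube at (4, 9) (footprint 29×26.5) is included at this height (area 768.50 mm²); Merging all regions: the regions partially overlap — summed areas 943.20 mm² minus the doubly-counted overlap 135.96 mm² gives 807.24 mm² — area = 807.24 mm². At z = 10.5: the cylinder does not reach this height (z outside [0, 6]); the r=7.5 cylinder at (11, 12.5) gives a regular 24-gon of circumradius 7.5 (constant along its height) (area = (24/2)·7.500²·sin(360°/24) = 174.70 mm²); the 29×26.5 cube at (4, 9) contributes its full rectangle (area 768.50 mm²); Merging all regions: the regions partially overlap — summed areas 943.20 mm² minus the doubly-counted overlap 135.96 mm² gives 807.24 mm² — area = 807.24 mm². Checking containment: the cross-section at z = 10.5 is a subset of the cross-section at z = 6.3.

entirely on top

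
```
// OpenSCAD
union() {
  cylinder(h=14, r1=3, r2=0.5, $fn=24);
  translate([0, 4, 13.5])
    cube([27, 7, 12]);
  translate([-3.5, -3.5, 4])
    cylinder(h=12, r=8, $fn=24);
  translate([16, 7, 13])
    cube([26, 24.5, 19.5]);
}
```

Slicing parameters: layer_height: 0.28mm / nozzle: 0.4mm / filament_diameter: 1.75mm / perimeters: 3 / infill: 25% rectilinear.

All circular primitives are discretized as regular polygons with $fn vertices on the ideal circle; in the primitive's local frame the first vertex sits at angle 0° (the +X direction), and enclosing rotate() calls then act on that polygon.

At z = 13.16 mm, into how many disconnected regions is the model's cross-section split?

At z = 13.16 mm: the cone: at t=0.940 of its height the radius interpolates to r₁+(r₂−r₁)t = 0.650, giving a regular 24-gon of that circumradius; the cube at (0, 4) does not reach this height (z outside [13.5, 25.5]); the r=8 cylinder at (-3.5, -3.5) contributes a regular 24-gon of circumradius 8; the cube at (16, 7) (footprint 26×24.5) is included at this height; Merging all regions: the regions partially overlap (shared area 1.31 mm²), so overlapping operands fuse into one piece — 2 connected regions. The result has 2 disconnected regions.

2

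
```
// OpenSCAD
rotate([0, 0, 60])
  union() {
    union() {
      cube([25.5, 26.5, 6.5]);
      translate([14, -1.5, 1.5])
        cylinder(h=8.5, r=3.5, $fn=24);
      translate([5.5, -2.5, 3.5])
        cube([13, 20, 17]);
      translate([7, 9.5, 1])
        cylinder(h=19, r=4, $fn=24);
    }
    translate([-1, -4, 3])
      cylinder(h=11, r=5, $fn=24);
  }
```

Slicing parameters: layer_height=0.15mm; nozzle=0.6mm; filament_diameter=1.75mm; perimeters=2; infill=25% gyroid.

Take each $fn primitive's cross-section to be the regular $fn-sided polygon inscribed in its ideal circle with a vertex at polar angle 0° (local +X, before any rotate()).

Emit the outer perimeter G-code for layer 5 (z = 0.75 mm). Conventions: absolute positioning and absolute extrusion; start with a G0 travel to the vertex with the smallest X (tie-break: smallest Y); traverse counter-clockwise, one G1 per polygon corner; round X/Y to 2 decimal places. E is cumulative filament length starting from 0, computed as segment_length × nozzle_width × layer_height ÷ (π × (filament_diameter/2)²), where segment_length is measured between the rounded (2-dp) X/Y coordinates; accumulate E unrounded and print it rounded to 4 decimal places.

At z = 0.75 mm: the cube is present — its section is the full 25.5×26.5 rectangle; the cylinder at (14, -1.5) is absent (z outside [1.5, 10]); the cube at (5.5, -2.5) does not reach this height (z outside [3.5, 20.5]); the cylinder at (7, 9.5) is not intersected at this z (z outside [1, 20]); Combining (union): only the 25.5×26.5 cube is present, so the union is just that shape — 1 connected region; the cylinder at (-1, -4) is absent (z outside [3, 14]); Merging all regions: only that combined region is present, so the union is just that shape — 1 connected region; (whole slice rotated 60° about Z — lengths, areas and connectivity unchanged). The outline is a single polygon with 4 vertices. Extrusion per mm of travel: 0.6 × 0.15 / (π × 0.875²) = 0.037418. Accumulating E over each segment gives final E = 3.8912.

G0 X-22.95 Y13.25 Z0.75
G1 X0.00 Y0.00 E0.9916
G1 X12.75 Y22.08 E1.9456
G1 X-10.20 Y35.33 E2.9372
G1 X-22.95 Y13.25 E3.8912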